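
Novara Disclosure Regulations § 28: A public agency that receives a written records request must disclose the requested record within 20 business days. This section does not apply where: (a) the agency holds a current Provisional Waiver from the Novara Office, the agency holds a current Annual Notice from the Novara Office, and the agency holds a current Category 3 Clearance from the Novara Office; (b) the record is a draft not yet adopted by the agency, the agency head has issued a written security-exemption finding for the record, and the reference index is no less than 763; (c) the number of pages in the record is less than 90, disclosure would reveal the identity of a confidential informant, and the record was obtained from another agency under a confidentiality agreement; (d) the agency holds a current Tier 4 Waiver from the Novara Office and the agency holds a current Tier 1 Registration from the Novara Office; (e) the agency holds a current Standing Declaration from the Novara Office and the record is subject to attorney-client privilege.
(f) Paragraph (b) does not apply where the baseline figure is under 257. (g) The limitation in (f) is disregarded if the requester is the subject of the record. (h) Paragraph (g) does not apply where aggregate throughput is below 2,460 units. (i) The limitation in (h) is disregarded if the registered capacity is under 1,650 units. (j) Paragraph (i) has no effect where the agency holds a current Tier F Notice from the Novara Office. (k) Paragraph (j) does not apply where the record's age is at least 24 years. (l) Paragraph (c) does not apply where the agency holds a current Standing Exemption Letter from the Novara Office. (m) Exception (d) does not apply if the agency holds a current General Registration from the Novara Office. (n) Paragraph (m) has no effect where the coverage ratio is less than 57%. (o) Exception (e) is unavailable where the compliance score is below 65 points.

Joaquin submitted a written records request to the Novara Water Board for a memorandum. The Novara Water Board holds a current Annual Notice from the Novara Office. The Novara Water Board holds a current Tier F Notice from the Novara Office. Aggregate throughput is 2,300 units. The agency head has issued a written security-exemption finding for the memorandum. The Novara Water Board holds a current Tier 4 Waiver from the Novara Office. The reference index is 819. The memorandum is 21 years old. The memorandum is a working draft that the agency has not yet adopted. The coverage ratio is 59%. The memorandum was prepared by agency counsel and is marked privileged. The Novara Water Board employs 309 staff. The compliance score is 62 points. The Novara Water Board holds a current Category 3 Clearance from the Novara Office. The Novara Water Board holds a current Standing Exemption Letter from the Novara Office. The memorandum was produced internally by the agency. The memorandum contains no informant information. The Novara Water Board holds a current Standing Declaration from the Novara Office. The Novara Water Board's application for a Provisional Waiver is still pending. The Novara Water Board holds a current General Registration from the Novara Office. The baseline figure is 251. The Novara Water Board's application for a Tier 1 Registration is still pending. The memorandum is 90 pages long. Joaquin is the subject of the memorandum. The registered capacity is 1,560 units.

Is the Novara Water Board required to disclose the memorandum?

Exception (a) requires that the agency holds a current Provisional Waiver from the Novara Office; but there is no Provisional Waiver in force, so (a) is unavailable.
Exception (b): the memorandum is an unadopted draft; a written security-exemption finding has been issued; the reference index is 819, meeting the 763 threshold — every condition holds. Turning to paragraphs (f)–(k): (f) is triggered — the baseline figure is 251, under the 257 limit. (g) applies (Joaquin is the subject of the memorandum), but is itself disapplied by (h): (h) operates against (g): aggregate throughput is 2,300 units, below the 2,460 units limit. (i) would limit (h) — the registered capacity is 1,560 units, under the 1,650 units limit — but (j) sets (i) aside: (j) operates against (i): a current Tier F Notice is held. (k) is not triggered (the record's age is 21 years, short of 24 years), so (j) stands. So (b) is unavailable.
Exception (c) fails — the number of pages in the record is 90, not less than 90.
Exception (d) requires that the agency holds a current Tier 1 Registration from the Novara Office; but the Tier 1 Registration is not current, so (d) is unavailable.
Exception (e) is satisfied on its face — a current Standing Declaration is held; the memorandum is privileged. However, paragraph (o) must be considered: (o) applies — the compliance score is 62 points, below the 65 points limit. So (e) is unavailable.
Every exception is unavailable, so the rule governs.

Yes — the Novara Water Board must disclose the memorandum.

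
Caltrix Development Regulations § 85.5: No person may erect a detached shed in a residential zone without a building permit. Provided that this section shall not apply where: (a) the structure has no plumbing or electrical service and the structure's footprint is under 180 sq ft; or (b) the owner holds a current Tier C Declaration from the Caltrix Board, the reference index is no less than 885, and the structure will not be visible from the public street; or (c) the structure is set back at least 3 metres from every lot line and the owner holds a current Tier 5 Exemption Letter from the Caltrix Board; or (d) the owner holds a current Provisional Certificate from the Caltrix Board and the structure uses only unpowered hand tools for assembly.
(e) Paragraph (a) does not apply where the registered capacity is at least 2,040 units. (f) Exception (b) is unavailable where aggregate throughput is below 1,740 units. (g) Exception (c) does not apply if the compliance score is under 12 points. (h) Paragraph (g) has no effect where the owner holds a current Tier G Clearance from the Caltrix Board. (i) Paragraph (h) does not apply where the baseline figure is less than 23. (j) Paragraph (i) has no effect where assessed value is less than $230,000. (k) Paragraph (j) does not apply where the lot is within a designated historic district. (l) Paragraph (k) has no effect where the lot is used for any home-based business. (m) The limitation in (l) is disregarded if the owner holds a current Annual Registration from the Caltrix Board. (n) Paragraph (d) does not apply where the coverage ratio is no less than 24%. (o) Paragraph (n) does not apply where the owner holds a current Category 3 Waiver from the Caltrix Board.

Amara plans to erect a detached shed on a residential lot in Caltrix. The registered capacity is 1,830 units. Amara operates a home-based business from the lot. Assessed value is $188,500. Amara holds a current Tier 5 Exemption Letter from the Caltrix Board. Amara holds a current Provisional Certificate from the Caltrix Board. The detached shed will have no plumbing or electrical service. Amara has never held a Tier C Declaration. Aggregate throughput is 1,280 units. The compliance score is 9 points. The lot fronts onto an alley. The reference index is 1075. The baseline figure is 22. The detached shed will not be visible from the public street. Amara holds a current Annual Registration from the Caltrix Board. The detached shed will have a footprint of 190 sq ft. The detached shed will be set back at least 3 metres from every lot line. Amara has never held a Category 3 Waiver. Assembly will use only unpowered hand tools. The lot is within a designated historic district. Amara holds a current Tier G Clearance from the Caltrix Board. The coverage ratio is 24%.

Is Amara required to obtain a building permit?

Exception (a) requires that the structure's footprint is under 180 sq ft; but the structure's footprint is 190 sq ft, not under 180 sq ft, so (a) is unavailable.
Exception (b) fails — there is no Tier C Declaration in force.
Exception (c) is satisfied on its face — the setback is at least 3 m on every side; a current Tier 5 Exemption Letter is held. But applying paragraphs (g)–(m): (g) operates against (c): the compliance score is 9 points, under the 12 points limit. (h) would limit (g) — a current Tier G Clearance is held — but (i) sets (h) aside: (i) applies — the baseline figure is 22, less than the 23 limit. (j) applies (assessed value is $188,500, less than the $230,000 limit), but is itself disapplied by (k): (k) operates against (j): the lot is in a historic district. (l) would limit (k) — a home-based business operates on the lot — but (m) sets (l) aside: (m) operates against (l): a current Annual Registration is held. So (c) is unavailable.
Exception (d)'s conditions are all satisfied: a current Provisional Certificate is held; assembly uses only hand tools. But: (n) operates against (d): the coverage ratio is 24%, meeting the 24% threshold. (o), which would lift (n), is not triggered — the Category 3 Waiver is not current. So (d) is unavailable.
None of the exceptions is available; § 85.5 applies in full.

Yes — Amara must obtain a building permit.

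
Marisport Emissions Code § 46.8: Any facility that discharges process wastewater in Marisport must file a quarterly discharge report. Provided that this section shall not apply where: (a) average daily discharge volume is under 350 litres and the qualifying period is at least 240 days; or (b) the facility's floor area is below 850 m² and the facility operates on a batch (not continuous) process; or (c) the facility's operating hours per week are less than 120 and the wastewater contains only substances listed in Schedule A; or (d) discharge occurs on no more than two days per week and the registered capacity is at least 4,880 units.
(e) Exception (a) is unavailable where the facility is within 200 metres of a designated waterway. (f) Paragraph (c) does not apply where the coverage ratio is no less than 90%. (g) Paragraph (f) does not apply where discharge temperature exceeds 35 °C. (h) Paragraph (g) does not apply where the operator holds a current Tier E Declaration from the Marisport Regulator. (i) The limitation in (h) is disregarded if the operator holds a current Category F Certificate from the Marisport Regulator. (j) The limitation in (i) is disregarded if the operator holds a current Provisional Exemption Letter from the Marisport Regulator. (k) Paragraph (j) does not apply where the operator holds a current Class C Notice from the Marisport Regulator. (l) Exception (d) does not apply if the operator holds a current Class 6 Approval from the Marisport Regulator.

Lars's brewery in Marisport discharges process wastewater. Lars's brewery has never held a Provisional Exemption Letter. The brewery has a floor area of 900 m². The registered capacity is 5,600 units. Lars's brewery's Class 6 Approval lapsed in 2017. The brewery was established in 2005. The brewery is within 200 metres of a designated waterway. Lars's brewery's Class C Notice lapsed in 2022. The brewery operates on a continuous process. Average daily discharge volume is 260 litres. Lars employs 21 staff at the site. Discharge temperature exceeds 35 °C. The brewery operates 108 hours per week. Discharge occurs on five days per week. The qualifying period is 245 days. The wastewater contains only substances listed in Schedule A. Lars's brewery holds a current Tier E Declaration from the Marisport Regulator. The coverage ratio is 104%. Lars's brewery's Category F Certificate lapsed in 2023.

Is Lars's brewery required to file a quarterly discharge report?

Exception (a): average daily discharge volume is 260 litres, under the 350 litres limit; the qualifying period is 245 days, meeting the 240 days threshold — every condition holds. But applying paragraph (e): (e) operates against (a): the brewery is within 200 m of a designated waterway. Exception (a) does not apply.
Exception (b) requires that the facility's floor area is below 850 m²; but the facility's floor area is 900 m², not below 850 m², so (b) is unavailable.
Exception (c) is satisfied on its face — the facility's operating hours per week are 108, less than the 120 limit; the wastewater is Schedule-A-only. However, paragraphs (f)–(k) must be considered: (f) operates against (c): the coverage ratio is 104%, meeting the 90% threshold. (g) would limit (f) — discharge temperature exceeds 35 °C — but (h) sets (g) aside: (h) applies — a current Tier E Declaration is held. (i) is not triggered (there is no Category F Certificate in force), so (h) stands. So (c) is unavailable.
Exception (d) fails — discharge occurs on five days per week.
No exception displaces § 46.8.

Yes — Lars's brewery must file a quarterly discharge report.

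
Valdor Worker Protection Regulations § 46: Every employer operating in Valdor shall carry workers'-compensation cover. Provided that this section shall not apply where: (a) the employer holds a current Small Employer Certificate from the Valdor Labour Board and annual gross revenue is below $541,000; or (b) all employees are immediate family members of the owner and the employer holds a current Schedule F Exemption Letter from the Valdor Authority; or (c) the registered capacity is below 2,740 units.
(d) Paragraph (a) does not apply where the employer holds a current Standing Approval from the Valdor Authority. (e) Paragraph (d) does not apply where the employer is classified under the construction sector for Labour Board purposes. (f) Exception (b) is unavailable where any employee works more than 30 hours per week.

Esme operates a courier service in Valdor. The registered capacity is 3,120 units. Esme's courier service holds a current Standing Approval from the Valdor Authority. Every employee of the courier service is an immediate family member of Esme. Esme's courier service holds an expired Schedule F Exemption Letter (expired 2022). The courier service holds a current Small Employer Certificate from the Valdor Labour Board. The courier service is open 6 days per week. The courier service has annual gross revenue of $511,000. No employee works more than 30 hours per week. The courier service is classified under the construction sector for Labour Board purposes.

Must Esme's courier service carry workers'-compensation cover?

Exception (a): a current Small Employer Certificate is held; annual gross revenue is $511,000, below the $541,000 limit — every condition holds. As to paragraphs (d)–(e): (d) would limit (a) — a current Standing Approval is held — but (e) sets (d) aside: (e) operates against (d): the courier service is classified under the construction sector. (a) remains available.
Exception (b) does not apply: the Schedule F Exemption Letter is not current.
Exception (c) fails — the registered capacity is 3,120 units, not below 2,740 units.

No — exception (a) applies; Esme's courier service is not required to carry workers'-compensation cover.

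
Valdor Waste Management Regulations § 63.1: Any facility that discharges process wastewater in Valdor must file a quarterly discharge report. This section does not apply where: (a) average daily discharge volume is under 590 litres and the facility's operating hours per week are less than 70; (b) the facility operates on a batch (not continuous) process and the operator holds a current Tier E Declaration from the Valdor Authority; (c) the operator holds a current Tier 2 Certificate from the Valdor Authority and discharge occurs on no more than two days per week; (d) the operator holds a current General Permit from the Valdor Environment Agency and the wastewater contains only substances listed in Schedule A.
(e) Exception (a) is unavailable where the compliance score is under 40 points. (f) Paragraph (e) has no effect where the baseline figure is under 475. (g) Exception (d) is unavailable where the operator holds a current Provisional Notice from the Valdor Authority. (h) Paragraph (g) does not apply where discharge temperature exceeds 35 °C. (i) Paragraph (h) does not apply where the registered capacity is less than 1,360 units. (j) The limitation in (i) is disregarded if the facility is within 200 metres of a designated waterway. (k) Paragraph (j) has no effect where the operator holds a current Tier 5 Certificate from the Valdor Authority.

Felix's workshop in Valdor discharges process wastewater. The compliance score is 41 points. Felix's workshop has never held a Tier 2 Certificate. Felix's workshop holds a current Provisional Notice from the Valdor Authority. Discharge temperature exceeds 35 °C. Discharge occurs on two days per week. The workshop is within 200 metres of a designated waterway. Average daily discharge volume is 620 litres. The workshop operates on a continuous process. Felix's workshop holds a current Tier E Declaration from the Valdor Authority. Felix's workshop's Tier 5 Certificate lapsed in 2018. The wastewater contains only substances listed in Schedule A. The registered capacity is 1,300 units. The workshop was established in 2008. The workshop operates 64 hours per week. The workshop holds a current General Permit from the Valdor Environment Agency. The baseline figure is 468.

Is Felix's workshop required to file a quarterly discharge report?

Exception (a) fails — average daily discharge volume is 620 litres, not under 590 litres.
Exception (b) fails — the facility operates on a continuous process.
Exception (c) requires that the operator holds a current Tier 2 Certificate from the Valdor Authority; but no current Tier 2 Certificate is held, so (c) is unavailable.
Exception (d)'s conditions are all satisfied: a current General Permit is held; the wastewater is Schedule-A-only. Applying paragraphs (g)–(k): (g) applies (a current Provisional Notice is held), but is displaced by (h): (h) operates against (g): discharge temperature exceeds 35 °C. (i) applies (the registered capacity is 1,300 units, less than the 1,360 units limit), but is itself disapplied by (j): (j) operates against (i): the workshop is within 200 m of a designated waterway. (k) does not operate here (the Tier 5 Certificate is not current), so (j) stands. Exception (d) stands.

No — exception (d) applies; Felix's workshop is not required to file a quarterly discharge report.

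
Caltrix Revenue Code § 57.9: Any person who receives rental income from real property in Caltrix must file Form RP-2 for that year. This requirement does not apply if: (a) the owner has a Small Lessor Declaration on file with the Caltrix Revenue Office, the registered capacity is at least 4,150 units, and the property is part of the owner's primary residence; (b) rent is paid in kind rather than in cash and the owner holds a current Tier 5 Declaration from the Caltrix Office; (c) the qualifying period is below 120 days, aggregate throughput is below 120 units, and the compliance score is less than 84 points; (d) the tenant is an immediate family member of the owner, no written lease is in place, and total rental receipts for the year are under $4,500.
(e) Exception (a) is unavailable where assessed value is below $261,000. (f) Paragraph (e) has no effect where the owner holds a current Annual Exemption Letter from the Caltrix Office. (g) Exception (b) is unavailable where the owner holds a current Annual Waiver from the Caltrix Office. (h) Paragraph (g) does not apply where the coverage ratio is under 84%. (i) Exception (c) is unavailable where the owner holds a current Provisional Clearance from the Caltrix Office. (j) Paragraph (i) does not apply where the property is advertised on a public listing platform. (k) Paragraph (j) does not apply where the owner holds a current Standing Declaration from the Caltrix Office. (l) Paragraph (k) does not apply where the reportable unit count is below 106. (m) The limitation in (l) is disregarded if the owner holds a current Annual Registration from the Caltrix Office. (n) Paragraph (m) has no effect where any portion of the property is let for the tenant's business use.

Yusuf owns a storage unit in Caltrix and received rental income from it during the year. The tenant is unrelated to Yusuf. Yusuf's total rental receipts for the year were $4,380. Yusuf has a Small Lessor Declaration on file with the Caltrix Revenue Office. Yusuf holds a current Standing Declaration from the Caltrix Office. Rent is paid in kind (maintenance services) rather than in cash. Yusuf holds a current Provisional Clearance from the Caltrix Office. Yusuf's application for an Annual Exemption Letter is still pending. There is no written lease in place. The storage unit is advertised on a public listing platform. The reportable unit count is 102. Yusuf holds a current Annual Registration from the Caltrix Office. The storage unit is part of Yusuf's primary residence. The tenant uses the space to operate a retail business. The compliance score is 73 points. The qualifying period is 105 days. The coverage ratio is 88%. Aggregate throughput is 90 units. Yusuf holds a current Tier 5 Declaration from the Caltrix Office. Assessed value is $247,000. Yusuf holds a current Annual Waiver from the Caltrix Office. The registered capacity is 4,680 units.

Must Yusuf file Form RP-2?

Exception (a): a Small Lessor Declaration is on file; the registered capacity is 4,680 units, meeting the 4,150 units threshold; the storage unit is part of the primary residence — every condition holds. But: (e) operates against (a): assessed value is $247,000, below the $261,000 limit. (f) is inapplicable (no current Annual Exemption Letter is held), so (e) stands. Exception (a) does not apply.
Exception (b) is satisfied on its face — rent is paid in kind; a current Tier 5 Declaration is held. Turning to paragraphs (g)–(h): (g) operates against (b): a current Annual Waiver is held. (h), which would lift (g), is not triggered — the coverage ratio is 88%, not under 84%. (b) is therefore removed.
Exception (c) is satisfied on its face — the qualifying period is 105 days, below the 120 days limit; aggregate throughput is 90 units, below the 120 units limit; the compliance score is 73 points, less than the 84 points limit. Applying paragraphs (i)–(n): (i) applies (a current Provisional Clearance is held), but yields to (j): (j) operates against (i): the property is publicly advertised. (k) would limit (j) — a current Standing Declaration is held — but (l) sets (k) aside: (l) operates against (k): the reportable unit count is 102, below the 106 limit. (m) would limit (l) — a current Annual Registration is held — but (n) sets (m) aside: (n) operates against (m): the space is let for business use. Exception (c) stands.
Exception (d) requires that the tenant is an immediate family member of the owner; but the tenant is unrelated to the owner, so (d) is unavailable.

No — exception (c) applies; Yusuf is not required to file Form RP-2.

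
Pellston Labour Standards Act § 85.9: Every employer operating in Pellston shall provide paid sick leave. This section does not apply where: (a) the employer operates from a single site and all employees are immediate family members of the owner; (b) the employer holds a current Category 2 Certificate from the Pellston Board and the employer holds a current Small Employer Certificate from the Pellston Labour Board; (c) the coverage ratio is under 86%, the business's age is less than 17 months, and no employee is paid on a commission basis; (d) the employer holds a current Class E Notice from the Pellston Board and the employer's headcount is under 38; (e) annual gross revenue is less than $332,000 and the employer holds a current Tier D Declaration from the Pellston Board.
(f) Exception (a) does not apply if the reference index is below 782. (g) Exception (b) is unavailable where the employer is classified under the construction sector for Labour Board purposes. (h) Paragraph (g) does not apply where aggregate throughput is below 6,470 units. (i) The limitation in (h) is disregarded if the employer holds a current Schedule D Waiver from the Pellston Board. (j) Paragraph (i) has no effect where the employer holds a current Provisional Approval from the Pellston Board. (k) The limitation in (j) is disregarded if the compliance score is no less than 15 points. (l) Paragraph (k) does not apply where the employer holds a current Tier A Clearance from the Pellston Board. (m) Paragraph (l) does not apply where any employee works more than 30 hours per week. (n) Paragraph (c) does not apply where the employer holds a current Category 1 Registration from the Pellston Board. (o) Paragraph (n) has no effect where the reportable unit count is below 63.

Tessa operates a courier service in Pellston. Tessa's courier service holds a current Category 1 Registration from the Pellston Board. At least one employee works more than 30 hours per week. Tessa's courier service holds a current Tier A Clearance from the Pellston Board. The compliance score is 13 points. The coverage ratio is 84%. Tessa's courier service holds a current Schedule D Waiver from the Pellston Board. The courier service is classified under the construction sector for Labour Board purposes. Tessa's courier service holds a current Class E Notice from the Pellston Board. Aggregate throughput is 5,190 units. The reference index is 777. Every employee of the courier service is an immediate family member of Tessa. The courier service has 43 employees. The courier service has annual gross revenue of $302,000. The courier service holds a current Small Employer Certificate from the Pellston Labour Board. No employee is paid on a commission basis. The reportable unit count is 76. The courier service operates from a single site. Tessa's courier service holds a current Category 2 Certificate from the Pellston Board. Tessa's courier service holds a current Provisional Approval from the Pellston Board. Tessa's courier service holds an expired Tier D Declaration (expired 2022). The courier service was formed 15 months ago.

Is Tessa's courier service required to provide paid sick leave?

All of (a)'s requirements are met (the employer operates from a single site; every employee is an immediate family member). But applying paragraph (f): (f) applies — the reference index is 777, below the 782 limit. (a) is therefore removed.
Exception (b) is satisfied on its face — a current Category 2 Certificate is held; a current Small Employer Certificate is held. Under paragraphs (g)–(m): (g) would limit (b) — the courier service is classified under the construction sector — but (h) sets (g) aside: (h) is triggered — aggregate throughput is 5,190 units, below the 6,470 units limit. (i) would limit (h) — a current Schedule D Waiver is held — but (j) sets (i) aside: (j) applies — a current Provisional Approval is held. (k), which would lift (j), is not triggered — the compliance score is 13 points, short of 15 points. (b) remains available.
Exception (c)'s conditions are all satisfied: the coverage ratio is 84%, under the 86% limit; the business's age is 15 months, less than the 17 months limit; no employee is paid on commission. But: (n) is triggered — a current Category 1 Registration is held. (o) is not engaged (the reportable unit count is 76, not below 63), so (n) stands. So (c) is unavailable.
Exception (d) requires that the employer's headcount is under 38; but the employer's headcount is 43, not under 38, so (d) is unavailable.
Exception (e) requires that the employer holds a current Tier D Declaration from the Pellston Board; but the Tier D Declaration is not current, so (e) is unavailable.

No — exception (b) applies; Tessa's courier service is not required to provide paid sick leave.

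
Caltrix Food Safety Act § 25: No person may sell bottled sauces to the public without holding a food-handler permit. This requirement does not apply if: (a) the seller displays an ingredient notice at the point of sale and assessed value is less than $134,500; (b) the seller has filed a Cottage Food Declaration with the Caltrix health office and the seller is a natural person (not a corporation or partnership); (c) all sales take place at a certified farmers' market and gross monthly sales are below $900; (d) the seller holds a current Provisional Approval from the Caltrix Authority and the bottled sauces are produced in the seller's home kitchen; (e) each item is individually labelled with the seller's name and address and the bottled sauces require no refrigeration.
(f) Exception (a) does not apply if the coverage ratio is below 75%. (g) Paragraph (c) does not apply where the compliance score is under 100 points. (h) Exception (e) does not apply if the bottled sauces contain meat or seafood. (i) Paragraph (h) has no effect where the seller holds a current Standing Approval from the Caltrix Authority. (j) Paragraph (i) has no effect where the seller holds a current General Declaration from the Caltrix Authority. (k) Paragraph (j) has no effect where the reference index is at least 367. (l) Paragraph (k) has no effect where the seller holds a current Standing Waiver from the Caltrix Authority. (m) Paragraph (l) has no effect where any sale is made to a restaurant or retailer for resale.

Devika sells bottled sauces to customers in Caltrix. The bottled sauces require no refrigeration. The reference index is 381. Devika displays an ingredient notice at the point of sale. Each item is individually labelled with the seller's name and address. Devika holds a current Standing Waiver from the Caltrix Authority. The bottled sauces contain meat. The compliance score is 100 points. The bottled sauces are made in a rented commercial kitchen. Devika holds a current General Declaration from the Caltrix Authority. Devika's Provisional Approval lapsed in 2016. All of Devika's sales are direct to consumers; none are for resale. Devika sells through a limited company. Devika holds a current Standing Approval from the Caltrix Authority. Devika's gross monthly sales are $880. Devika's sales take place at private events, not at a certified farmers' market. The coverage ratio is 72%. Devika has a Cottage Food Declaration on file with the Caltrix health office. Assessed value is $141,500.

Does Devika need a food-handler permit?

Exception (a) does not apply: assessed value is $141,500, not less than $134,500.
Exception (b) requires that the seller is a natural person (not a corporation or partnership); but the seller operates through a limited company, so (b) is unavailable.
Exception (c) fails — sales are at private events, not a certified farmers' market.
Exception (d) fails — the Provisional Approval is not current.
Exception (e) is satisfied on its face — items are individually labelled; the bottled sauces are shelf-stable. But applying paragraphs (h)–(m): (h) is engaged — the bottled sauces contain meat. (i) would limit (h) — a current Standing Approval is held — but (j) sets (i) aside: (j) operates — a current General Declaration is held. (k) would limit (j) — the reference index is 381, meeting the 367 threshold — but (l) sets (k) aside: (l) is engaged — a current Standing Waiver is held. (m) does not operate here (no sales are for resale), so (l) stands. So (e) is unavailable.
None of the exceptions is available; § 25 applies in full.

Yes — Devika must hold a food-handler permit.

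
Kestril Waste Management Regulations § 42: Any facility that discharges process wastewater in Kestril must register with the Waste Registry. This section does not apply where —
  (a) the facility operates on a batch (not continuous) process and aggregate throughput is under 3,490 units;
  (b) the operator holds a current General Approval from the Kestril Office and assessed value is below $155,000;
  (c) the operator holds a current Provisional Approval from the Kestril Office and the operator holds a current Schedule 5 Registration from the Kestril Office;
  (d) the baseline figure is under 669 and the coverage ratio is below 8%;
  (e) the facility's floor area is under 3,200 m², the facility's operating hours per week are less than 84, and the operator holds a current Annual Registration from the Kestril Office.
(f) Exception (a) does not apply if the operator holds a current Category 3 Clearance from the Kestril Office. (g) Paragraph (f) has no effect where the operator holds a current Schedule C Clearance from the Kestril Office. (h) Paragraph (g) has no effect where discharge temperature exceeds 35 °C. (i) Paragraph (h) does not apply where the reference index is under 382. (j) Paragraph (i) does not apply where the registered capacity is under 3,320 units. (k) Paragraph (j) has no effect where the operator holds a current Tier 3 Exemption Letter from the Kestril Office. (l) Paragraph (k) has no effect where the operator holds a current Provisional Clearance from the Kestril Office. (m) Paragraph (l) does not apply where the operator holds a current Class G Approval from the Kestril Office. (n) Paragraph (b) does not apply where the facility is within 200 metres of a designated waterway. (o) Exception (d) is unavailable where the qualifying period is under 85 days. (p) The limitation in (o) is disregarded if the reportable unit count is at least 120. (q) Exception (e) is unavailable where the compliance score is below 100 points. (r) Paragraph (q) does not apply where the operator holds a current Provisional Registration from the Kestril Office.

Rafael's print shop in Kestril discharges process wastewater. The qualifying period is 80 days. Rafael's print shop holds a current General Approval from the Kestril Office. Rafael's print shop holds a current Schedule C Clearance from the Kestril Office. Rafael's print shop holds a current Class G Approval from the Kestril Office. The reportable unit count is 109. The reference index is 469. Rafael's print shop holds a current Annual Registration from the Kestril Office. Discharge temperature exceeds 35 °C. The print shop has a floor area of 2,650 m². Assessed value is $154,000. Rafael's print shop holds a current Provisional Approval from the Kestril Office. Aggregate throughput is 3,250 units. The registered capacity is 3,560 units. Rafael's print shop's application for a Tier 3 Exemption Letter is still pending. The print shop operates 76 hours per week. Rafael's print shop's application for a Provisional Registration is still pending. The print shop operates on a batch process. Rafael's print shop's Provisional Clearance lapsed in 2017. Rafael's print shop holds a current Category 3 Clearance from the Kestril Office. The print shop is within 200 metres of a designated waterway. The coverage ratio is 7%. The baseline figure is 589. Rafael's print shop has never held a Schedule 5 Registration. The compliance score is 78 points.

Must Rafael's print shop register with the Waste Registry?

All of (a)'s requirements are met (the facility operates on a batch process; aggregate throughput is 3,250 units, under the 3,490 units limit). However, paragraphs (f)–(m) must be considered: (f) operates against (a): a current Category 3 Clearance is held. (g) would limit (f) — a current Schedule C Clearance is held — but (h) sets (g) aside: (h) operates — discharge temperature exceeds 35 °C. (i) is not engaged (the reference index is 469, not under 382), so (h) stands. Exception (a) does not apply.
All of (b)'s requirements are met (a current General Approval is held; assessed value is $154,000, below the $155,000 limit). However, paragraph (n) must be considered: (n) operates against (b): the print shop is within 200 m of a designated waterway. So (b) is unavailable.
Exception (c) fails — there is no Schedule 5 Registration in force.
All of (d)'s requirements are met (the baseline figure is 589, under the 669 limit; the coverage ratio is 7%, below the 8% limit). However, paragraphs (o)–(p) must be considered: (o) operates against (d): the qualifying period is 80 days, under the 85 days limit. (p), which would lift (o), is inapplicable — the reportable unit count is 109, short of 120. Exception (d) does not apply.
All of (e)'s requirements are met (the facility's floor area is 2,650 m², under the 3,200 m² limit; the facility's operating hours per week are 76, less than the 84 limit; a current Annual Registration is held). However, paragraphs (q)–(r) must be considered: (q) operates against (e): the compliance score is 78 points, below the 100 points limit. (r), which would lift (q), is inapplicable — no current Provisional Registration is held. So (e) is unavailable.
No exception is made out. Rafael's print shop falls within the general rule.

Yes — Rafael's print shop must register with the Waste Registry.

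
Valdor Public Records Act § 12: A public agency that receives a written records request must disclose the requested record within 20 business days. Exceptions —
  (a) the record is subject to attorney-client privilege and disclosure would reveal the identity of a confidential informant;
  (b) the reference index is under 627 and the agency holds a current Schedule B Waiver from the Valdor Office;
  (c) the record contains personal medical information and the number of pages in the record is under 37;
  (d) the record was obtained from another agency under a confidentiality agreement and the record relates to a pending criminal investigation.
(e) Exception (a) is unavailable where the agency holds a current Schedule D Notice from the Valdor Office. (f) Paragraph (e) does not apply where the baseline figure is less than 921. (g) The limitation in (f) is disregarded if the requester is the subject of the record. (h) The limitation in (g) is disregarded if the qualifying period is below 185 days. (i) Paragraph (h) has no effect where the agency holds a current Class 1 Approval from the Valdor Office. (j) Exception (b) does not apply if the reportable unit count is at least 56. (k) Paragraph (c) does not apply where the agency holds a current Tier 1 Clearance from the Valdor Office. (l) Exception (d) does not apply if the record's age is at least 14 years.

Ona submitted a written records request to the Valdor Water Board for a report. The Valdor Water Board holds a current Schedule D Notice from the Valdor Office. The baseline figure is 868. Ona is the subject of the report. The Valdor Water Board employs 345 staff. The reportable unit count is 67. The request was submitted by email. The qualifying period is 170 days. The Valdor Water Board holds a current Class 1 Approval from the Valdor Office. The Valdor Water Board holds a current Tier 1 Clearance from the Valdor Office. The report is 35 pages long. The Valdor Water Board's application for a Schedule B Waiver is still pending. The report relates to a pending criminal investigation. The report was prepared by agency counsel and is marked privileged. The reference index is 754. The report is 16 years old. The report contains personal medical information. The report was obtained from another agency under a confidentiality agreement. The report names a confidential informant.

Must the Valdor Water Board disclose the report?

Exception (a): the report is privileged; the report names a confidential informant — every condition holds. Turning to paragraphs (e)–(i): (e) is triggered — a current Schedule D Notice is held. (f) would limit (e) — the baseline figure is 868, less than the 921 limit — but (g) sets (f) aside: (g) is engaged — Ona is the subject of the report. (h) would limit (g) — the qualifying period is 170 days, below the 185 days limit — but (i) sets (h) aside: (i) applies — a current Class 1 Approval is held. Exception (a) does not apply.
Exception (b) does not apply: the reference index is 754, not under 627.
Exception (c): the report contains personal medical information; the number of pages in the record is 35, under the 37 limit — every condition holds. But: (k) is engaged — a current Tier 1 Clearance is held. So (c) is unavailable.
Exception (d) is satisfied on its face — the report was obtained under a confidentiality agreement; the report relates to a pending investigation. But: (l) applies — the record's age is 16 years, meeting the 14 years threshold. Exception (d) does not apply.
No exception applies. The general rule governs.

Yes — the Valdor Water Board must disclose the report.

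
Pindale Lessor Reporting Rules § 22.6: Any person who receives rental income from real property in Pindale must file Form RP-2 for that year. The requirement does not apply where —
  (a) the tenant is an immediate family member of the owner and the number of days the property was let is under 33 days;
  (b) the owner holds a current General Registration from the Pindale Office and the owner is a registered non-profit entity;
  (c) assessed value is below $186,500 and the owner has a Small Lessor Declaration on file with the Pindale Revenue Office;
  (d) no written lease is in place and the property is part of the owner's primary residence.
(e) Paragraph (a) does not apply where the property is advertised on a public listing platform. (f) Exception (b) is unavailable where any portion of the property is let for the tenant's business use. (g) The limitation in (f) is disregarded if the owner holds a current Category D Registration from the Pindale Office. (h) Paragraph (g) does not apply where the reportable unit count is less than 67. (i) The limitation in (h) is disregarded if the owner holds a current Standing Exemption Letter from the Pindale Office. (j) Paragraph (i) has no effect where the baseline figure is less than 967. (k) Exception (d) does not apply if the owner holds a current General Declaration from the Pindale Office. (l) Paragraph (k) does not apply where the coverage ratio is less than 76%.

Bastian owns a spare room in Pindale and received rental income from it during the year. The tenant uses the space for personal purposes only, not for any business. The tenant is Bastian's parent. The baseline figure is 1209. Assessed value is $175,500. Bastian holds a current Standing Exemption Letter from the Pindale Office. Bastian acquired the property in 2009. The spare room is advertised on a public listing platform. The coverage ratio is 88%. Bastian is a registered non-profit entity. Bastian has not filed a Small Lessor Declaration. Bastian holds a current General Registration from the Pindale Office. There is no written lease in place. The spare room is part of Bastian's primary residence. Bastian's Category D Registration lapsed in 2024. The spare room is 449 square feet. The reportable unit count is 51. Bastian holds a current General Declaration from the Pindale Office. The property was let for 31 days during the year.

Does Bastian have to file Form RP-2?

All of (a)'s requirements are met (the tenant is an immediate family member; the number of days the property was let is 31 days, under the 33 days limit). However, paragraph (e) must be considered: (e) operates against (a): the property is publicly advertised. (a) is therefore removed.
Exception (b) is satisfied on its face — a current General Registration is held; Bastian is a registered non-profit. Applying paragraphs (f)–(j): (f), which would limit (b), is not engaged: the space is used for personal purposes only. So (b) applies.
Exception (c) does not apply: no Small Lessor Declaration is on file.
Exception (d): there is no written lease; the spare room is part of the primary residence — every condition holds. But: (k) operates against (d): a current General Declaration is held. (l), which would lift (k), is not engaged — the coverage ratio is 88%, not less than 76%. (d) is therefore removed.

No — exception (b) applies; Bastian is not required to file Form RP-2.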